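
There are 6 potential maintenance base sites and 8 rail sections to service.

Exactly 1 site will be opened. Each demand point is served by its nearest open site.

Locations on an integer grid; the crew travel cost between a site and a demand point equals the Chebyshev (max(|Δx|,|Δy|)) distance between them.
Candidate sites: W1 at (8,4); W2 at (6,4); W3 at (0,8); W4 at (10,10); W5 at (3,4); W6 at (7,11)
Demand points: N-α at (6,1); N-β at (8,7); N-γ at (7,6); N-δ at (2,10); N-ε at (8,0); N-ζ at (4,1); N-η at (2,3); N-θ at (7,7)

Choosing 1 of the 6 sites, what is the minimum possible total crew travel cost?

Open {W2}.
  N-α→W2 3, N-β→W2 3, N-γ→W2 2, N-δ→W2 6, N-ε→W2 4, N-ζ→W2 3, N-η→W2 4, N-θ→W2 3  ⇒ total 28.
Compare {W1}: total 31.
Compare {W5}: total 31.
No size-1 selection does better; minimum is 28.

28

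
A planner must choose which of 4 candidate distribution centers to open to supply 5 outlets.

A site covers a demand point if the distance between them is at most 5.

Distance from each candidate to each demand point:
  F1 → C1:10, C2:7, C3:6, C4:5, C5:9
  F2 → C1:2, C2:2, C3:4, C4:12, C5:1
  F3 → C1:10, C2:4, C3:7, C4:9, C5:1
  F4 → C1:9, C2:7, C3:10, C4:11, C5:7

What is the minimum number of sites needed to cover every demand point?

2

Coverage sets (demand points within 5 of each site):
  F1: {C4}
  F2: {C1, C2, C3, C5}
  F3: {C2, C5}
  F4: {}
No single site covers all 5 demand points.
But {F1, F2} covers everything, so the minimum is 2.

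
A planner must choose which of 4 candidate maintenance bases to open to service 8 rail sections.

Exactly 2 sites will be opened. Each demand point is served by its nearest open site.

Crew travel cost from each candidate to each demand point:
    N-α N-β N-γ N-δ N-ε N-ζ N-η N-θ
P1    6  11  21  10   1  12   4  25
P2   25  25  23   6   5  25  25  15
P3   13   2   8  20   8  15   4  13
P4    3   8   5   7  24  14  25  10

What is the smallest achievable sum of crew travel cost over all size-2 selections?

50

Open {P1, P4}.
  N-α→P4 3, N-β→P4 8, N-γ→P4 5, N-δ→P4 7, N-ε→P1 1, N-ζ→P1 12, N-η→P1 4, N-θ→P4 10  ⇒ total 50.
Compare {P3, P4}: total 53.
Compare {P1, P3}: total 56.
No size-2 selection does better; minimum is 50.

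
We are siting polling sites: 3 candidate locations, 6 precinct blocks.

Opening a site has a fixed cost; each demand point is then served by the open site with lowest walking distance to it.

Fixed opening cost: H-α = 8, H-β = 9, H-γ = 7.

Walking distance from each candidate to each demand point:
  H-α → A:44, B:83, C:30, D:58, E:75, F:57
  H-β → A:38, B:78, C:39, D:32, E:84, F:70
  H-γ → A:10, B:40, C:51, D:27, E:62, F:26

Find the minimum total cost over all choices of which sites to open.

Open {H-α, H-γ}: assign each demand point to its cheapest open site.
  A→H-γ 10, B→H-γ 40, C→H-α 30, D→H-γ 27, E→H-γ 62, F→H-γ 26
  walking distance 195, fixed 15 → total 210.
Compare {H-α, H-β, H-γ}: walking distance 195 + fixed 24 = 219.
Compare {H-β, H-γ}: walking distance 204 + fixed 16 = 220.
Compare {H-γ}: walking distance 216 + fixed 7 = 223.
All other subsets cost ≥ 219. Minimum total cost: 210.

210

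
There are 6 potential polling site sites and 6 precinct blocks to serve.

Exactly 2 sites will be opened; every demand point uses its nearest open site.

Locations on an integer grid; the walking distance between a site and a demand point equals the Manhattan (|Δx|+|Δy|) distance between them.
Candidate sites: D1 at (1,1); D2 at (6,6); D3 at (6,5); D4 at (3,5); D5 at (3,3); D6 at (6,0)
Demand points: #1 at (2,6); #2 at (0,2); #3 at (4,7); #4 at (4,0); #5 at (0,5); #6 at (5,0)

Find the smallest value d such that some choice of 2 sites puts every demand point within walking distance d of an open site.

5

Open {D1, D2}.
  Farthest demand point is #5 at walking distance 5 (to D1); all others are ≤ 5.
With {D1, D3} the worst case is 5.
With {D1, D4} the worst case is 5.
No size-2 selection achieves below 5.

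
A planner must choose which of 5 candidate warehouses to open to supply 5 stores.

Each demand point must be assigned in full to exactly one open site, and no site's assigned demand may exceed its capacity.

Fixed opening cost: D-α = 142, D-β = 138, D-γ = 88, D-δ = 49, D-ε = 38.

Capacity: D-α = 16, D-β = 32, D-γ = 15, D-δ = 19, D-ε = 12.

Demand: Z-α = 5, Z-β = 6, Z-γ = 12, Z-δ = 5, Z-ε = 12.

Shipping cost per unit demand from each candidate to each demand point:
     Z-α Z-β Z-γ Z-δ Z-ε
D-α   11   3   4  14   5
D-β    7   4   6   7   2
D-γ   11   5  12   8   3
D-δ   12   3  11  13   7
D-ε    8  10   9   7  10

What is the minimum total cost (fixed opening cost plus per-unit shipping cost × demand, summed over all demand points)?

Open {D-β, D-ε}; cheapest assignment that respects the capacities:
  D-β (cap 32, load 30): Z-β, Z-γ, Z-ε — cost 6×4 + 12×6 + 12×2 = 120
  D-ε (cap 12, load 10): Z-α, Z-δ — cost 5×8 + 5×7 = 75
  Shipping 195, fixed 176 → total 371.
  Any other capacity-feasible assignment to {D-β, D-ε} ships for at least 195.
Compare {D-β, D-δ}: its best feasible assignment gives total 396.
Compare {D-β, D-δ, D-ε}: its best feasible assignment gives total 409.
Every other set of open sites that can feasibly serve all demand totals ≥ 396 even under its best assignment. Minimum: 371.

371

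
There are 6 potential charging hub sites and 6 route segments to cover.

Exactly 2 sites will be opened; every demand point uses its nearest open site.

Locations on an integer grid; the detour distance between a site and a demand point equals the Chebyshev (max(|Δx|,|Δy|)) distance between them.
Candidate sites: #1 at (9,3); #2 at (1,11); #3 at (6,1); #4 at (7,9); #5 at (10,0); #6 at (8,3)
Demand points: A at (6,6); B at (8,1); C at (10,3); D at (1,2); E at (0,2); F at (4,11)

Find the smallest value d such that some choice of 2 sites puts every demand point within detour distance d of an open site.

Open {#2, #3}.
  Farthest demand point is E at detour distance 6 (to #3); all others are ≤ 6.
With {#3, #4} the worst case is 6.
With {#1, #4} the worst case is 7.
No size-2 selection achieves below 6.

6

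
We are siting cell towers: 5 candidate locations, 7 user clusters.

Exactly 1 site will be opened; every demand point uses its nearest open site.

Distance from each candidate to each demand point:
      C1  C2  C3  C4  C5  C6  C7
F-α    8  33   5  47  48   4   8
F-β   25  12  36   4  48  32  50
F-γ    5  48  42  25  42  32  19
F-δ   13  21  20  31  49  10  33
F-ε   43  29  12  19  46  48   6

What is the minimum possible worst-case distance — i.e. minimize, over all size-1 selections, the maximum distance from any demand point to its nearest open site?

48

Open {F-α}.
  Farthest demand point is C5 at distance 48 (to F-α); all others are ≤ 48.
With {F-γ} the worst case is 48.
With {F-ε} the worst case is 48.
No size-1 selection achieves below 48.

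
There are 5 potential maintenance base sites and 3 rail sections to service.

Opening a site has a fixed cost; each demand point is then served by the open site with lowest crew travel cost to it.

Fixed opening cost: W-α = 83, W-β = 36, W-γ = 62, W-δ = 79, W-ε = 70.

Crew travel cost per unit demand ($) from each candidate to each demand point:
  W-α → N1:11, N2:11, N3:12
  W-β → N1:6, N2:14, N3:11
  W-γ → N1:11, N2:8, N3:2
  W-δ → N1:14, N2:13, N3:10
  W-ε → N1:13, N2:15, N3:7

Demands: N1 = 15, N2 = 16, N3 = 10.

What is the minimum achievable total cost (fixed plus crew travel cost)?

Open {W-β, W-γ}: assign each demand point to its cheapest open site.
  N1→W-β 15×6=90, N2→W-γ 16×8=128, N3→W-γ 10×2=20
  crew travel cost 238, fixed 98 → total 336.
Compare {W-γ}: crew travel cost 313 + fixed 62 = 375.
Compare {W-β, W-γ, W-ε}: crew travel cost 238 + fixed 168 = 406.
Compare {W-β, W-γ, W-δ}: crew travel cost 238 + fixed 177 = 415.
All other subsets cost ≥ 375. Minimum total cost: 336.

336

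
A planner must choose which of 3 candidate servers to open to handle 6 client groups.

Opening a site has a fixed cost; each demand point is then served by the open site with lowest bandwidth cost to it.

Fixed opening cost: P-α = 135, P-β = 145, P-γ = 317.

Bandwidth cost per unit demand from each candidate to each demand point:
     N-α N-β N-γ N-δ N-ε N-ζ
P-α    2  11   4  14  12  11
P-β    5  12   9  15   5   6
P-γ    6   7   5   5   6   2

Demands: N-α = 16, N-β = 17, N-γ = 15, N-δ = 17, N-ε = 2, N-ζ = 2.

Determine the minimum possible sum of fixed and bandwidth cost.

Open {P-α}: assign each demand point to its cheapest open site.
  N-α→P-α 16×2=32, N-β→P-α 17×11=187, N-γ→P-α 15×4=60, N-δ→P-α 17×14=238, N-ε→P-α 2×12=24, N-ζ→P-α 2×11=22
  bandwidth cost 563, fixed 135 → total 698.
Compare {P-γ}: bandwidth cost 391 + fixed 317 = 708.
Compare {P-α, P-γ}: bandwidth cost 312 + fixed 452 = 764.
Compare {P-α, P-β}: bandwidth cost 539 + fixed 280 = 819.
All other subsets cost ≥ 708. Minimum total cost: 698.

698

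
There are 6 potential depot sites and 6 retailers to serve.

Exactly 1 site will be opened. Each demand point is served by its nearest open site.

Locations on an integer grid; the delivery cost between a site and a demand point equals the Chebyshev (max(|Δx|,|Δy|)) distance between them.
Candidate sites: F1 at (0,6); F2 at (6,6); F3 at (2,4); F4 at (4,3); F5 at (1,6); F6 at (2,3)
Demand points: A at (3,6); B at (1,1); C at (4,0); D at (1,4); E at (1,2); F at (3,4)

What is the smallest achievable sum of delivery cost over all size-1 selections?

Open {F6}.
  A→F6 3, B→F6 2, C→F6 3, D→F6 1, E→F6 1, F→F6 1  ⇒ total 11.
Compare {F3}: total 13.
Compare {F4}: total 16.
No size-1 selection does better; minimum is 11.

11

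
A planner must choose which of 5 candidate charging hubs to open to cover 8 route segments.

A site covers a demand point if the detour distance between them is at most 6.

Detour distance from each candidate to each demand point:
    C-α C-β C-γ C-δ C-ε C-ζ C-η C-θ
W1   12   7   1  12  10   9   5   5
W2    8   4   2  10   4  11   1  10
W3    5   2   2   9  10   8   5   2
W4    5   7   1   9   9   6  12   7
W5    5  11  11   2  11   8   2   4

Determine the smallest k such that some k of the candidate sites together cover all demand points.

3

Coverage sets (demand points within 6 of each site):
  W1: {C-γ, C-η, C-θ}
  W2: {C-β, C-γ, C-ε, C-η}
  W3: {C-α, C-β, C-γ, C-η, C-θ}
  W4: {C-α, C-γ, C-ζ}
  W5: {C-α, C-δ, C-η, C-θ}
No 2 sites suffice: every size-2 union leaves at least one demand point uncovered.
But {W2, W4, W5} covers everything, so the minimum is 3.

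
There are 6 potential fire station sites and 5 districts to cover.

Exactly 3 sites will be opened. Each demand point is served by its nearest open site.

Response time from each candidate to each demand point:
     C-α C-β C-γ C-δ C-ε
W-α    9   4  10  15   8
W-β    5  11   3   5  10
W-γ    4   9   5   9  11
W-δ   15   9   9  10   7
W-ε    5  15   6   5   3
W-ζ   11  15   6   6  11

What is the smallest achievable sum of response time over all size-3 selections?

Open {W-α, W-β, W-ε}.
  C-α→W-β 5, C-β→W-α 4, C-γ→W-β 3, C-δ→W-β 5, C-ε→W-ε 3  ⇒ total 20.
Compare {W-α, W-γ, W-ε}: total 21.
Compare {W-α, W-δ, W-ε}: total 23.
No size-3 selection does better; minimum is 20.

20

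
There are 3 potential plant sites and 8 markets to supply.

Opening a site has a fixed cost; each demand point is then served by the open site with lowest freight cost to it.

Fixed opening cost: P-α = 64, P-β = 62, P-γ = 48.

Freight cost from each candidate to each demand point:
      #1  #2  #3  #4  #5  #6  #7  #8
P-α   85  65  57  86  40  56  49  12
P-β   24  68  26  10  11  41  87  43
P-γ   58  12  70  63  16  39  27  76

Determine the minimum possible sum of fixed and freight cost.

302

Open {P-β, P-γ}: assign each demand point to its cheapest open site.
  #1→P-β 24, #2→P-γ 12, #3→P-β 26, #4→P-β 10, #5→P-β 11, #6→P-γ 39, #7→P-γ 27, #8→P-β 43
  freight cost 192, fixed 110 → total 302.
Compare {P-α, P-β, P-γ}: freight cost 161 + fixed 174 = 335.
Compare {P-α, P-β}: freight cost 238 + fixed 126 = 364.
Compare {P-β}: freight cost 310 + fixed 62 = 372.
All other subsets cost ≥ 335. Minimum total cost: 302.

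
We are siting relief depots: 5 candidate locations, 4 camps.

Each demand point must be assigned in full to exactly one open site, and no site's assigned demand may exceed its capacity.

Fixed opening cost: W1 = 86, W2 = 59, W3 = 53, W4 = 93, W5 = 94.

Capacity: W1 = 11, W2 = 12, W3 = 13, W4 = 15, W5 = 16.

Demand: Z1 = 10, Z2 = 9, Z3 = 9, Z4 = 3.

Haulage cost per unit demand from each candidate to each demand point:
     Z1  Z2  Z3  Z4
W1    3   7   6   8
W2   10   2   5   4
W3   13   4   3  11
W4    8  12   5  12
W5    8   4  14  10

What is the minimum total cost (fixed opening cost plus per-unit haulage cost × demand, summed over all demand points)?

285

Open {W1, W2, W3}; cheapest assignment that respects the capacities:
  W1 (cap 11, load 10): Z1 — cost 10×3 = 30
  W2 (cap 12, load 12): Z2, Z4 — cost 9×2 + 3×4 = 30
  W3 (cap 13, load 9): Z3 — cost 9×3 = 27
  Shipping 87, fixed 198 → total 285.
  Any other capacity-feasible assignment to {W1, W2, W3} ships for at least 87.
Compare {W2, W3, W4}: its best feasible assignment gives total 342.
Compare {W1, W2, W4}: its best feasible assignment gives total 343.
Every other set of open sites that can feasibly serve all demand totals ≥ 342 even under its best assignment. Minimum: 285.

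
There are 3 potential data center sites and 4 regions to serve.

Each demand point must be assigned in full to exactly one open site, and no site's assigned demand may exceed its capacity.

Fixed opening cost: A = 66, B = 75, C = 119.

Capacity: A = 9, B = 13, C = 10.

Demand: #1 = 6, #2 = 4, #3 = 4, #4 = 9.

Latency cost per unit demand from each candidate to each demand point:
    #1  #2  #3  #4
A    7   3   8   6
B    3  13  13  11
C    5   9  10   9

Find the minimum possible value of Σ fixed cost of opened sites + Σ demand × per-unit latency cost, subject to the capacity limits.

Open {A, B, C}; cheapest assignment that respects the capacities:
  A (cap 9, load 8): #2, #3 — cost 4×3 + 4×8 = 44
  B (cap 13, load 6): #1 — cost 6×3 = 18
  C (cap 10, load 9): #4 — cost 9×9 = 81
  Shipping 143, fixed 260 → total 403.
  Any other capacity-feasible assignment to {A, B, C} ships for at least 143.
Compare {B, C}: its best feasible assignment gives total 411.
Every other set of open sites that can feasibly serve all demand totals ≥ 411 even under its best assignment. Minimum: 403.

403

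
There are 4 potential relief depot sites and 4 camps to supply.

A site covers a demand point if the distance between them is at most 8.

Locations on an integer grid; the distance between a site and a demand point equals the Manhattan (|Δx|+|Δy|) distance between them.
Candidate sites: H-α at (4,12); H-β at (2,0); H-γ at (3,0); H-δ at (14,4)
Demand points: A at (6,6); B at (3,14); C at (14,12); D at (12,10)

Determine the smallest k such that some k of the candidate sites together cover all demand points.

Coverage sets (demand points within 8 of each site):
  H-α: {A, B}
  H-β: {}
  H-γ: {}
  H-δ: {C, D}
No single site covers all 4 demand points.
But {H-α, H-δ} covers everything, so the minimum is 2.

2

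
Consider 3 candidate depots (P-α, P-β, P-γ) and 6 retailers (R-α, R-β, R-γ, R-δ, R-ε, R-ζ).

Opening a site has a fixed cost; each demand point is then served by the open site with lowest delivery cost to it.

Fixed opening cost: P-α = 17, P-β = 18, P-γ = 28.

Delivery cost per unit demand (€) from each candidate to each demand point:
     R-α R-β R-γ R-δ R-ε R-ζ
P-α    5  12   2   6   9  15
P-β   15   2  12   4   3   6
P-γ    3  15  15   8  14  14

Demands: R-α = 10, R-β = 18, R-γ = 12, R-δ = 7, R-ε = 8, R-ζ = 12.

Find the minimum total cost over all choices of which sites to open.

Open {P-α, P-β}: assign each demand point to its cheapest open site.
  R-α→P-α 10×5=50, R-β→P-β 18×2=36, R-γ→P-α 12×2=24, R-δ→P-β 7×4=28, R-ε→P-β 8×3=24, R-ζ→P-β 12×6=72
  delivery cost 234, fixed 35 → total 269.
Compare {P-α, P-β, P-γ}: delivery cost 214 + fixed 63 = 277.
Compare {P-β, P-γ}: delivery cost 334 + fixed 46 = 380.
Compare {P-β}: delivery cost 454 + fixed 18 = 472.
All other subsets cost ≥ 277. Minimum total cost: 269.

269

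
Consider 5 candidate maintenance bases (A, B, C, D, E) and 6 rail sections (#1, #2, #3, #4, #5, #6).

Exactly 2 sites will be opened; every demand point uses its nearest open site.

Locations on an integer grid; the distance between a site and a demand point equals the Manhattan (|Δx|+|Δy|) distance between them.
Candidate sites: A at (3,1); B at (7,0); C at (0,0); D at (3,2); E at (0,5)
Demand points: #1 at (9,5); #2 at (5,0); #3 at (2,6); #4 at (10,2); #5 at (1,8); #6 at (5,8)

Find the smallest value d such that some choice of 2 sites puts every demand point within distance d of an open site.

8

Open {B, D}.
  Farthest demand point is #5 at distance 8 (to D); all others are ≤ 8.
With {B, E} the worst case is 8.
With {A, B} the worst case is 9.
No size-2 selection achieves below 8.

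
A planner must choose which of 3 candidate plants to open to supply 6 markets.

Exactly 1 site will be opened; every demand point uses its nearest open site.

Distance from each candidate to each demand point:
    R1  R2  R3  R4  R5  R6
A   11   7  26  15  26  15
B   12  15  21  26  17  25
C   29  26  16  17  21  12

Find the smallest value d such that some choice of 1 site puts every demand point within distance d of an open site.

Open {A}.
  Farthest demand point is R3 at distance 26 (to A); all others are ≤ 26.
With {B} the worst case is 26.
With {C} the worst case is 29.
No size-1 selection achieves below 26.

26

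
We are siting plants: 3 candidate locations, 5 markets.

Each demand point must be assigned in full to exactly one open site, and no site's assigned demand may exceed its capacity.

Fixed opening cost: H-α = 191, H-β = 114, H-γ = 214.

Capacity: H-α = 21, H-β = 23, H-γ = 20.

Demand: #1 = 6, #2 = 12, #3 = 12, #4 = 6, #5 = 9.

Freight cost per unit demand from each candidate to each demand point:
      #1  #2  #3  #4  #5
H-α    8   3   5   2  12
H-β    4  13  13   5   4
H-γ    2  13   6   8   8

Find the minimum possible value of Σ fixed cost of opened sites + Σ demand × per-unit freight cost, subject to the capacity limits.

Open {H-α, H-β, H-γ}; cheapest assignment that respects the capacities:
  H-α (cap 21, load 18): #2, #4 — cost 12×3 + 6×2 = 48
  H-β (cap 23, load 9): #5 — cost 9×4 = 36
  H-γ (cap 20, load 18): #1, #3 — cost 6×2 + 12×6 = 84
  Shipping 168, fixed 519 → total 687.
  Any other capacity-feasible assignment to {H-α, H-β, H-γ} ships for at least 168.
Total demand is 45 and no other set of sites has combined capacity ≥ 45, so {H-α, H-β, H-γ} is the only feasible choice of open sites. Minimum: 687.

687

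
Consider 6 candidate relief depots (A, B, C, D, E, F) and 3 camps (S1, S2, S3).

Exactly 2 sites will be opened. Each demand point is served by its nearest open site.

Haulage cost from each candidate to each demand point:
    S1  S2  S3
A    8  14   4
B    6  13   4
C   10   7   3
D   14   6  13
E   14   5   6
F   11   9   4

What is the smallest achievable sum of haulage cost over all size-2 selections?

15

Open {B, E}.
  S1→B 6, S2→E 5, S3→B 4  ⇒ total 15.
Compare {B, C}: total 16.
Compare {B, D}: total 16.
No size-2 selection does better; minimum is 15.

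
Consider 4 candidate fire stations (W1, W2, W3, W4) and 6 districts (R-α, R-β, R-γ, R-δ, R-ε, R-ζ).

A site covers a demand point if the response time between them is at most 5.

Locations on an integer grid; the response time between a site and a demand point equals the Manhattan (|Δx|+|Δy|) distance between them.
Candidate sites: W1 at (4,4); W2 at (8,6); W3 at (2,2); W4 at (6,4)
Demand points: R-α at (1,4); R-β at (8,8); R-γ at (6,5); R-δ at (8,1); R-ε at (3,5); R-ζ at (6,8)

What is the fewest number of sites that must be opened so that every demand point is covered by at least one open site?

Coverage sets (demand points within 5 of each site):
  W1: {R-α, R-γ, R-ε}
  W2: {R-β, R-γ, R-δ, R-ζ}
  W3: {R-α, R-ε}
  W4: {R-α, R-γ, R-δ, R-ε, R-ζ}
No single site covers all 6 demand points.
But {W1, W2} covers everything, so the minimum is 2.

2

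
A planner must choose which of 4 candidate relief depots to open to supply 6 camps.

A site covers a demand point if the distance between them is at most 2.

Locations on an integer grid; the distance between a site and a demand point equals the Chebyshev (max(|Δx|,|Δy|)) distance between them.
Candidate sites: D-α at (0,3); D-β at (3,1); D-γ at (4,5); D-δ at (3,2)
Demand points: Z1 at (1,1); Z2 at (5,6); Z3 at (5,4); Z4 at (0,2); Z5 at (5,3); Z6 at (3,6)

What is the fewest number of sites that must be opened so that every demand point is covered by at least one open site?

Coverage sets (demand points within 2 of each site):
  D-α: {Z1, Z4}
  D-β: {Z1, Z5}
  D-γ: {Z2, Z3, Z5, Z6}
  D-δ: {Z1, Z3, Z5}
No single site covers all 6 demand points.
But {D-α, D-γ} covers everything, so the minimum is 2.

2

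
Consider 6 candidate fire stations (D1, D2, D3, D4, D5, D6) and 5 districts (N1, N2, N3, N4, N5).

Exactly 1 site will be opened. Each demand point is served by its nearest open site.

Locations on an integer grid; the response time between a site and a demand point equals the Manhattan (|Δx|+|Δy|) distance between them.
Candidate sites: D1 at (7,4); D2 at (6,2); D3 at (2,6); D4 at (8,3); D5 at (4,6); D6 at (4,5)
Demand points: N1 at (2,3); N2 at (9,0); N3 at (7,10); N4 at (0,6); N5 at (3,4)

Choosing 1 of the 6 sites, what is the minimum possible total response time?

Open {D6}.
  N1→D6 4, N2→D6 10, N3→D6 8, N4→D6 5, N5→D6 2  ⇒ total 29.
Compare {D3}: total 30.
Compare {D5}: total 30.
No size-1 selection does better; minimum is 29.

29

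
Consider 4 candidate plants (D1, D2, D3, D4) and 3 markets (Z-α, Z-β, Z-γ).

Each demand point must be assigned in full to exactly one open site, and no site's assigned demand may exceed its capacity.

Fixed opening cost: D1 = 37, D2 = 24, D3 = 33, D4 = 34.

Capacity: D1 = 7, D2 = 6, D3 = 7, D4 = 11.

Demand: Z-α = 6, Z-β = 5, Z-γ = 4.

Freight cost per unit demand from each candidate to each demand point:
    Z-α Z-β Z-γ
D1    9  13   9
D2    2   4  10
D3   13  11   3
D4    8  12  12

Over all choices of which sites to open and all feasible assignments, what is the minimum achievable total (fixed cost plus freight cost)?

171

Open {D2, D3, D4}; cheapest assignment that respects the capacities:
  D2 (cap 6, load 5): Z-β — cost 5×4 = 20
  D3 (cap 7, load 4): Z-γ — cost 4×3 = 12
  D4 (cap 11, load 6): Z-α — cost 6×8 = 48
  Shipping 80, fixed 91 → total 171.
  Any other capacity-feasible assignment to {D2, D3, D4} ships for at least 80.
Compare {D2, D4}: its best feasible assignment gives total 174.
Compare {D1, D2, D3}: its best feasible assignment gives total 180.
Every other set of open sites that can feasibly serve all demand totals ≥ 174 even under its best assignment. Minimum: 171.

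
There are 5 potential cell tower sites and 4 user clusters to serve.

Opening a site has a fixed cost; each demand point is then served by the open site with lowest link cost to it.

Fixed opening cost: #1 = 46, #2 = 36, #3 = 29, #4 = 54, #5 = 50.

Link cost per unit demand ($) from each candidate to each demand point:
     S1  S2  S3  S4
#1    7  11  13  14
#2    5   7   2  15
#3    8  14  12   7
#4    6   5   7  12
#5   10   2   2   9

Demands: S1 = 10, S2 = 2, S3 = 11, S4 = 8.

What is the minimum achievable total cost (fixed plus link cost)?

Open {#2, #3}: assign each demand point to its cheapest open site.
  S1→#2 10×5=50, S2→#2 2×7=14, S3→#2 11×2=22, S4→#3 8×7=56
  link cost 142, fixed 65 → total 207.
Compare {#2, #5}: link cost 148 + fixed 86 = 234.
Compare {#3, #5}: link cost 162 + fixed 79 = 241.
Compare {#2}: link cost 206 + fixed 36 = 242.
All other subsets cost ≥ 234. Minimum total cost: 207.

207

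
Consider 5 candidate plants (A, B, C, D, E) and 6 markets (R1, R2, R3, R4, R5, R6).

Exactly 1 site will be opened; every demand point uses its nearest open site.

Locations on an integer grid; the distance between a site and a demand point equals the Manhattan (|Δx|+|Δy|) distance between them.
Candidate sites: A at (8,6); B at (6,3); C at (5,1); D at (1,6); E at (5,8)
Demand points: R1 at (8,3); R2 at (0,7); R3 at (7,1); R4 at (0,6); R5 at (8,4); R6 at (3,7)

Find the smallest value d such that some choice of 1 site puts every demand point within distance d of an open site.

Open {A}.
  Farthest demand point is R2 at distance 9 (to A); all others are ≤ 9.
With {E} the worst case is 9.
With {B} the worst case is 10.
No size-1 selection achieves below 9.

9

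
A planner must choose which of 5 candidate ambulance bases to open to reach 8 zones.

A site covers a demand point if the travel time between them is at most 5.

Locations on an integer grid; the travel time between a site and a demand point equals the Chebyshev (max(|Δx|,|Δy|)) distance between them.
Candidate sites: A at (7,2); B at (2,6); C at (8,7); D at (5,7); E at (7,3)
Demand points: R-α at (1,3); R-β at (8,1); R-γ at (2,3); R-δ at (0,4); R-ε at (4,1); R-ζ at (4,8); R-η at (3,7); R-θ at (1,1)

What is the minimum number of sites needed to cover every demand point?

2

Coverage sets (demand points within 5 of each site):
  A: {R-β, R-γ, R-ε, R-η}
  B: {R-α, R-γ, R-δ, R-ε, R-ζ, R-η, R-θ}
  C: {R-ζ, R-η}
  D: {R-α, R-γ, R-δ, R-ζ, R-η}
  E: {R-β, R-γ, R-ε, R-ζ, R-η}
No single site covers all 8 demand points.
But {A, B} covers everything, so the minimum is 2.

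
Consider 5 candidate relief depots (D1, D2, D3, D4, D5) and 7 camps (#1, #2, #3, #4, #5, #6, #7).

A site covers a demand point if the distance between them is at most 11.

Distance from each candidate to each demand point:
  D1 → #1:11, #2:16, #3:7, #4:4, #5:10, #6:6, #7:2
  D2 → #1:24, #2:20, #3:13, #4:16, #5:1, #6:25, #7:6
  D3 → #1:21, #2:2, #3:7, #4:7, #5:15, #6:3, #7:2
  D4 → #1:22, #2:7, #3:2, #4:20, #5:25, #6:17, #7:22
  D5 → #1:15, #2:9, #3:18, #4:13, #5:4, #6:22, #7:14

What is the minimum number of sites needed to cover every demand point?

Coverage sets (demand points within 11 of each site):
  D1: {#1, #3, #4, #5, #6, #7}
  D2: {#5, #7}
  D3: {#2, #3, #4, #6, #7}
  D4: {#2, #3}
  D5: {#2, #5}
No single site covers all 7 demand points.
But {D1, D3} covers everything, so the minimum is 2.

2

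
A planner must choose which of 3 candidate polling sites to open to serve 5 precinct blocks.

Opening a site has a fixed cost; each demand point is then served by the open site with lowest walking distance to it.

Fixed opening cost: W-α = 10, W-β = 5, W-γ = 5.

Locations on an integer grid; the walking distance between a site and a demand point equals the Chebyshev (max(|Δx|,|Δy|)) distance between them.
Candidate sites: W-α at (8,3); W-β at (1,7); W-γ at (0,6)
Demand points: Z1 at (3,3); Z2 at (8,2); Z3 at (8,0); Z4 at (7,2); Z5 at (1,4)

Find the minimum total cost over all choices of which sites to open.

Open {W-α, W-γ}: assign each demand point to its cheapest open site.
  Z1→W-γ 3, Z2→W-α 1, Z3→W-α 3, Z4→W-α 1, Z5→W-γ 2
  walking distance 10, fixed 15 → total 25.
Compare {W-α}: walking distance 17 + fixed 10 = 27.
Compare {W-α, W-β}: walking distance 12 + fixed 15 = 27.
Compare {W-α, W-β, W-γ}: walking distance 10 + fixed 20 = 30.
All other subsets cost ≥ 27. Minimum total cost: 25.

25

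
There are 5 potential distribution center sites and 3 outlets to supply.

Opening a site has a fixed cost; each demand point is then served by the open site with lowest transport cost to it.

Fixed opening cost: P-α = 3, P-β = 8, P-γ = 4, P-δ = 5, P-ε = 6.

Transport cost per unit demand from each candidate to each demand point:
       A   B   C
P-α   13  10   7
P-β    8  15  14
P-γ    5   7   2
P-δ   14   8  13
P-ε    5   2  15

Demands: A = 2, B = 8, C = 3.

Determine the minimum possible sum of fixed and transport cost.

Open {P-γ, P-ε}: assign each demand point to its cheapest open site.
  A→P-γ 2×5=10, B→P-ε 8×2=16, C→P-γ 3×2=6
  transport cost 32, fixed 10 → total 42.
Compare {P-α, P-γ, P-ε}: transport cost 32 + fixed 13 = 45.
Compare {P-γ, P-δ, P-ε}: transport cost 32 + fixed 15 = 47.
Compare {P-β, P-γ, P-ε}: transport cost 32 + fixed 18 = 50.
All other subsets cost ≥ 45. Minimum total cost: 42.

42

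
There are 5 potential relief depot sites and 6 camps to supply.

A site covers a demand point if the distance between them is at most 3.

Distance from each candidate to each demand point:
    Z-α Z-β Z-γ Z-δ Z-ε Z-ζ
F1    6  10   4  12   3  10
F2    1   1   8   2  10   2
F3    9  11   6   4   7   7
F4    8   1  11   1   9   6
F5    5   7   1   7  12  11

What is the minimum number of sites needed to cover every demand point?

3

Coverage sets (demand points within 3 of each site):
  F1: {Z-ε}
  F2: {Z-α, Z-β, Z-δ, Z-ζ}
  F3: {}
  F4: {Z-β, Z-δ}
  F5: {Z-γ}
No 2 sites suffice: every size-2 union leaves at least one demand point uncovered.
But {F1, F2, F5} covers everything, so the minimum is 3.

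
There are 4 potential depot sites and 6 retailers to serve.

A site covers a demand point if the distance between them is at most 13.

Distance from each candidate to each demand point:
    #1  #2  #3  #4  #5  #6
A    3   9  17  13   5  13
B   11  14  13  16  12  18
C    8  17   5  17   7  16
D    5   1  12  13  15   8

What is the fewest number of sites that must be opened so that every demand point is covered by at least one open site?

2

Coverage sets (demand points within 13 of each site):
  A: {#1, #2, #4, #5, #6}
  B: {#1, #3, #5}
  C: {#1, #3, #5}
  D: {#1, #2, #3, #4, #6}
No single site covers all 6 demand points.
But {A, B} covers everything, so the minimum is 2.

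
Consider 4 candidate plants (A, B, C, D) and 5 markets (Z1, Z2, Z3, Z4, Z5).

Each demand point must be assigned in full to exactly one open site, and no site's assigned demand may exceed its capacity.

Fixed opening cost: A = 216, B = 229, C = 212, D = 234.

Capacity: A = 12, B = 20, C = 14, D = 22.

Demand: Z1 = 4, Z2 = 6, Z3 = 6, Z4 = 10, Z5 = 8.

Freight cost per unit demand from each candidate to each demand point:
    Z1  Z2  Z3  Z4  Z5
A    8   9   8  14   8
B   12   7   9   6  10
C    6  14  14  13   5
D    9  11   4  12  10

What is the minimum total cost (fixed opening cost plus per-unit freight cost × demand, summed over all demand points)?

Open {B, D}; cheapest assignment that respects the capacities:
  B (cap 20, load 16): Z2, Z4 — cost 6×7 + 10×6 = 102
  D (cap 22, load 18): Z1, Z3, Z5 — cost 4×9 + 6×4 + 8×10 = 140
  Shipping 242, fixed 463 → total 705.
  Any other capacity-feasible assignment to {B, D} ships for at least 242.
Compare {B, C}: its best feasible assignment gives total 715.
Compare {C, D}: its best feasible assignment gives total 720.
Every other set of open sites that can feasibly serve all demand totals ≥ 715 even under its best assignment. Minimum: 705.

705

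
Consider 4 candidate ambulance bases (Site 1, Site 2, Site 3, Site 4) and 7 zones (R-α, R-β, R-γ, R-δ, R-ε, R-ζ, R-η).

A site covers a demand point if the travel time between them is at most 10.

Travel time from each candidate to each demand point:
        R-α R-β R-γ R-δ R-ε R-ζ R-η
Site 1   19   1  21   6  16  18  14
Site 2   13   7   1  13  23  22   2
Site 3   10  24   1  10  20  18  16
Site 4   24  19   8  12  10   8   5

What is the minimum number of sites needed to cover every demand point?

3

Coverage sets (demand points within 10 of each site):
  Site 1: {R-β, R-δ}
  Site 2: {R-β, R-γ, R-η}
  Site 3: {R-α, R-γ, R-δ}
  Site 4: {R-γ, R-ε, R-ζ, R-η}
No 2 sites suffice: every size-2 union leaves at least one demand point uncovered.
But {Site 1, Site 3, Site 4} covers everything, so the minimum is 3.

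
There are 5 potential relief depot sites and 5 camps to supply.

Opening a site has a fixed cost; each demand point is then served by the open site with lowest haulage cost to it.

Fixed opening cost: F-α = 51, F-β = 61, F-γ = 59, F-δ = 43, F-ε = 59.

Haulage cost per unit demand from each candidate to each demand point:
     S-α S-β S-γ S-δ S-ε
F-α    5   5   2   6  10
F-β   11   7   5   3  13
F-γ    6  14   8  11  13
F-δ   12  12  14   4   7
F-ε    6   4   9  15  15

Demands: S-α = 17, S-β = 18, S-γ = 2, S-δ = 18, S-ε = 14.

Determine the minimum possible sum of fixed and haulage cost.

Open {F-α, F-δ}: assign each demand point to its cheapest open site.
  S-α→F-α 17×5=85, S-β→F-α 18×5=90, S-γ→F-α 2×2=4, S-δ→F-δ 18×4=72, S-ε→F-δ 14×7=98
  haulage cost 349, fixed 94 → total 443.
Compare {F-δ, F-ε}: haulage cost 362 + fixed 102 = 464.
Compare {F-α}: haulage cost 427 + fixed 51 = 478.
Compare {F-α, F-δ, F-ε}: haulage cost 331 + fixed 153 = 484.
All other subsets cost ≥ 464. Minimum total cost: 443.

443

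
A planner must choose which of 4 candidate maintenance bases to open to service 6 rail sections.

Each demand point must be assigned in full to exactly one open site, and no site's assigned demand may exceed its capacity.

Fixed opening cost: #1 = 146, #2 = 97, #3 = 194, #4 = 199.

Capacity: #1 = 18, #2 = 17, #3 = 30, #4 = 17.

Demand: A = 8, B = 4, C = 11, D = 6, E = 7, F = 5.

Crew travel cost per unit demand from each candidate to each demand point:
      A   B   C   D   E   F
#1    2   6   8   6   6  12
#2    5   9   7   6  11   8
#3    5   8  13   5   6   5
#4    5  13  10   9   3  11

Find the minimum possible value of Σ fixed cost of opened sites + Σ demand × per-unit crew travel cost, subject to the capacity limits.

537

Open {#2, #3}; cheapest assignment that respects the capacities:
  #2 (cap 17, load 11): C — cost 11×7 = 77
  #3 (cap 30, load 30): A, B, D, E, F — cost 8×5 + 4×8 + 6×5 + 7×6 + 5×5 = 169
  Shipping 246, fixed 291 → total 537.
  Any other capacity-feasible assignment to {#2, #3} ships for at least 246.
Compare {#1, #3}: its best feasible assignment gives total 589.
Compare {#1, #2, #3}: its best feasible assignment gives total 651.
Every other set of open sites that can feasibly serve all demand totals ≥ 589 even under its best assignment. Minimum: 537.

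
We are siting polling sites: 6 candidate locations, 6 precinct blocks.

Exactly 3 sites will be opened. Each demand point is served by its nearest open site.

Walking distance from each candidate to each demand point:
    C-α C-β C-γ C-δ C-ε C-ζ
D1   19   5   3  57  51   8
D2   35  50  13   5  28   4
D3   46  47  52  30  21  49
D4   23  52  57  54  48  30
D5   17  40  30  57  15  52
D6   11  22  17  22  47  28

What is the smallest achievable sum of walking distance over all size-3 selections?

49

Open {D1, D2, D5}.
  C-α→D5 17, C-β→D1 5, C-γ→D1 3, C-δ→D2 5, C-ε→D5 15, C-ζ→D2 4  ⇒ total 49.
Compare {D1, D2, D6}: total 56.
Compare {D1, D2, D3}: total 57.
No size-3 selection does better; minimum is 49.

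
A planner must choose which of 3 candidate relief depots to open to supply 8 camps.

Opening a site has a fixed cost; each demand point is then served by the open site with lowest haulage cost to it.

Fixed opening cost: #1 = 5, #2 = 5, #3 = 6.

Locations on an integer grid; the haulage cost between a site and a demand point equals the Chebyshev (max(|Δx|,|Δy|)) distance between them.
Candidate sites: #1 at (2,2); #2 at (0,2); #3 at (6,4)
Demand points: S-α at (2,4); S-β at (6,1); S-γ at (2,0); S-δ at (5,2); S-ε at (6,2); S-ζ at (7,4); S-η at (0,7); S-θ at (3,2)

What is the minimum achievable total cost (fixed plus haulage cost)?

29

Open {#1, #3}: assign each demand point to its cheapest open site.
  S-α→#1 2, S-β→#3 3, S-γ→#1 2, S-δ→#3 2, S-ε→#3 2, S-ζ→#3 1, S-η→#1 5, S-θ→#1 1
  haulage cost 18, fixed 11 → total 29.
Compare {#1}: haulage cost 26 + fixed 5 = 31.
Compare {#3}: haulage cost 25 + fixed 6 = 31.
Compare {#2, #3}: haulage cost 20 + fixed 11 = 31.
All other subsets cost ≥ 31. Minimum total cost: 29.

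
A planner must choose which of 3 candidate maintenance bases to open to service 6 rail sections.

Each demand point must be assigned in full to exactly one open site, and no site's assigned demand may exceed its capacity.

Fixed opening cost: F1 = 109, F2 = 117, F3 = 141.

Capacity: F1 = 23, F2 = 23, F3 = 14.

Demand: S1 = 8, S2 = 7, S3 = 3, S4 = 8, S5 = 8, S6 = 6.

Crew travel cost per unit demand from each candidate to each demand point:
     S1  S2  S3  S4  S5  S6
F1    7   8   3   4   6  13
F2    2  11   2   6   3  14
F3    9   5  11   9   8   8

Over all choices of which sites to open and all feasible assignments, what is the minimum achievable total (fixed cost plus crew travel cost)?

Open {F1, F2}; cheapest assignment that respects the capacities:
  F1 (cap 23, load 21): S2, S4, S6 — cost 7×8 + 8×4 + 6×13 = 166
  F2 (cap 23, load 19): S1, S3, S5 — cost 8×2 + 3×2 + 8×3 = 46
  Shipping 212, fixed 226 → total 438.
  Any other capacity-feasible assignment to {F1, F2} ships for at least 212.
Compare {F1, F2, F3}: its best feasible assignment gives total 528.
Every other set of open sites that can feasibly serve all demand totals ≥ 528 even under its best assignment. Minimum: 438.

438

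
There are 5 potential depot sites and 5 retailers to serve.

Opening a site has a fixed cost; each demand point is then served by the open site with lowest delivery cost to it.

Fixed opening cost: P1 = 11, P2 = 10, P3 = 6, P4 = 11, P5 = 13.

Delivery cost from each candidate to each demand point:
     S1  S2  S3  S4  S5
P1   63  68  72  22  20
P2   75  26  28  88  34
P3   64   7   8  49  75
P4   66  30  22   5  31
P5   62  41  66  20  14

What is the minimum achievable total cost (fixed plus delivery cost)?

Open {P3, P4, P5}: assign each demand point to its cheapest open site.
  S1→P5 62, S2→P3 7, S3→P3 8, S4→P4 5, S5→P5 14
  delivery cost 96, fixed 30 → total 126.
Compare {P3, P5}: delivery cost 111 + fixed 19 = 130.
Compare {P1, P3, P4}: delivery cost 103 + fixed 28 = 131.
Compare {P3, P4}: delivery cost 115 + fixed 17 = 132.
All other subsets cost ≥ 130. Minimum total cost: 126.

126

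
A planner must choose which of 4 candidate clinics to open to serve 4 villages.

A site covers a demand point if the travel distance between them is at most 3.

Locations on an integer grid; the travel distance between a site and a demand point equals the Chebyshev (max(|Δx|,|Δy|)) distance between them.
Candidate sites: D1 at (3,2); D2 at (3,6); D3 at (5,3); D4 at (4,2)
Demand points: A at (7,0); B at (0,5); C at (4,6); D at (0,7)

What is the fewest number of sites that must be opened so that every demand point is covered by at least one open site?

2

Coverage sets (demand points within 3 of each site):
  D1: {B}
  D2: {B, C, D}
  D3: {A, C}
  D4: {A}
No single site covers all 4 demand points.
But {D2, D3} covers everything, so the minimum is 2.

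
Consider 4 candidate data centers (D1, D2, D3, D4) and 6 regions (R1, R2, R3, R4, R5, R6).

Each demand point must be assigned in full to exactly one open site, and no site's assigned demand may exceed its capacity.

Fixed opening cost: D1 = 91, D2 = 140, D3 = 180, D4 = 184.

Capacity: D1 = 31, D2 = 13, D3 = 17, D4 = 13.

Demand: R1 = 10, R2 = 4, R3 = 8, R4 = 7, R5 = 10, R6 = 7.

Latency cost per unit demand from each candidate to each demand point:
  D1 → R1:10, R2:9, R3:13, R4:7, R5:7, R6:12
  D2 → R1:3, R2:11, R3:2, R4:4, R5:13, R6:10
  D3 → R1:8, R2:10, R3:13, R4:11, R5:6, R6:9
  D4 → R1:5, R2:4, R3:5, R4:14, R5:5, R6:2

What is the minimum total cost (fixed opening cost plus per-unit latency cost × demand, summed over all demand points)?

Open {D1, D3}; cheapest assignment that respects the capacities:
  D1 (cap 31, load 29): R2, R3, R4, R5 — cost 4×9 + 8×13 + 7×7 + 10×7 = 259
  D3 (cap 17, load 17): R1, R6 — cost 10×8 + 7×9 = 143
  Shipping 402, fixed 271 → total 673.
  Any other capacity-feasible assignment to {D1, D3} ships for at least 402.
Compare {D1, D2, D4}: its best feasible assignment gives total 680.
Compare {D1, D2, D3}: its best feasible assignment gives total 725.
Every other set of open sites that can feasibly serve all demand totals ≥ 680 even under its best assignment. Minimum: 673.

673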